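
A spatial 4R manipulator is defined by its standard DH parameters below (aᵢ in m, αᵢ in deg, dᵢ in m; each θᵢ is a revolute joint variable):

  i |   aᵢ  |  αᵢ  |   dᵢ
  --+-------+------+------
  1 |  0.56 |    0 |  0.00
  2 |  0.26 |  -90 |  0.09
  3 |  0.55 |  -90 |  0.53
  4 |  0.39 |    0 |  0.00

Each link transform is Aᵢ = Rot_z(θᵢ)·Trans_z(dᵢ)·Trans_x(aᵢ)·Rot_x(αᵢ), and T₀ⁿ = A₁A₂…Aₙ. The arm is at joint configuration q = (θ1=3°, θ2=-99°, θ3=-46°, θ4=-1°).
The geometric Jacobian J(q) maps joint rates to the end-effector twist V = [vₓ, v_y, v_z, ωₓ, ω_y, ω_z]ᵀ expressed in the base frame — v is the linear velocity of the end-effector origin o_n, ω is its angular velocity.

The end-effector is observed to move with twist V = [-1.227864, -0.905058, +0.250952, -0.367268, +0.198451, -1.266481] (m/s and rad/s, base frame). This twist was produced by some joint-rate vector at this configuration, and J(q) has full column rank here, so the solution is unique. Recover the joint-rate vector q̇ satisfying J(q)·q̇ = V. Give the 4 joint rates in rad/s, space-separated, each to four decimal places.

-0.9550 -0.4650 -0.3860 -0.2210

o_n = [0.9977, -0.9347, 0.7661]
J₁: ẑ×o_n = [0.9347, 0.9977, -0.0000], ω = ẑ
J2: z=[0.0000, 0.0000, 1.0000] o=[0.5592, 0.0293, 0.0000] → [0.9640, 0.4384, -0.0000, 0.0000, 0.0000, 1.0000]
J3: z=[0.9945, -0.1045, 0.0000] o=[0.5321, -0.2293, 0.0900] → [-0.0707, -0.6724, -0.6529, 0.9945, -0.1045, 0.0000]
J4: z=[-0.0752, -0.7154, -0.6947] o=[1.0192, -0.6646, 0.4856] → [-0.3883, 0.0361, 0.0049, -0.0752, -0.7154, -0.6947]
q̇ = J⁺·V = [-0.9550, -0.4650, -0.3860, -0.2210]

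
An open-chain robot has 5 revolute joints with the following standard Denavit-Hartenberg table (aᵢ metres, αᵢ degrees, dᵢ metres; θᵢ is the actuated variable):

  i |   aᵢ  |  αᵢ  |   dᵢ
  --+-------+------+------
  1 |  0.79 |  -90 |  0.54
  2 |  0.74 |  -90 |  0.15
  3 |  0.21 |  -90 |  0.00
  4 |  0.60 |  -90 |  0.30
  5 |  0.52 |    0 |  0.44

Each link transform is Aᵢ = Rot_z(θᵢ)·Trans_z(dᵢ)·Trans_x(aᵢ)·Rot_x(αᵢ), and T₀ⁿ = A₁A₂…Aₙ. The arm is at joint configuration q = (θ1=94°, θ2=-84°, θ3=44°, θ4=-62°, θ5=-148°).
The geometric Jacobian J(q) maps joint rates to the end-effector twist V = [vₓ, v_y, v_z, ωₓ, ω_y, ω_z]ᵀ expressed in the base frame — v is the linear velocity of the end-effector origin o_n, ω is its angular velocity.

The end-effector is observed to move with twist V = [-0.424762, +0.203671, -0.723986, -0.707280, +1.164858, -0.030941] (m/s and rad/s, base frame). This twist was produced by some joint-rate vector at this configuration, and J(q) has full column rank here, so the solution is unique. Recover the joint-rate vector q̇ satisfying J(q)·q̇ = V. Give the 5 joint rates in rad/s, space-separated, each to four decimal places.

0.3320 0.1450 0.9760 -0.1820 -0.5680

o_n = [0.6733, 0.8594, 1.3668]
J₁: ẑ×o_n = [-0.8594, 0.6733, 0.0000], ω = ẑ
J2: z=[-0.9976, -0.0698, 0.0000] o=[-0.0551, 0.7881, 0.5400] → [-0.0577, 0.8248, -0.0204, -0.9976, -0.0698, 0.0000]
J3: z=[-0.0694, 0.9921, -0.1045] o=[-0.2101, 0.8548, 1.2759] → [0.0906, -0.0860, -0.8768, -0.0694, 0.9921, -0.1045]
J4: z=[0.7227, -0.0223, -0.6909] o=[-0.0657, 0.8807, 1.4262] → [-0.0134, -0.4677, 0.0011, 0.7227, -0.0223, -0.6909]
J5: z=[0.6398, -0.3567, 0.6807] o=[0.3080, 1.4344, 1.3651] → [0.3908, 0.2475, -0.2375, 0.6398, -0.3567, 0.6807]
q̇ = J⁺·V = [0.3320, 0.1450, 0.9760, -0.1820, -0.5680]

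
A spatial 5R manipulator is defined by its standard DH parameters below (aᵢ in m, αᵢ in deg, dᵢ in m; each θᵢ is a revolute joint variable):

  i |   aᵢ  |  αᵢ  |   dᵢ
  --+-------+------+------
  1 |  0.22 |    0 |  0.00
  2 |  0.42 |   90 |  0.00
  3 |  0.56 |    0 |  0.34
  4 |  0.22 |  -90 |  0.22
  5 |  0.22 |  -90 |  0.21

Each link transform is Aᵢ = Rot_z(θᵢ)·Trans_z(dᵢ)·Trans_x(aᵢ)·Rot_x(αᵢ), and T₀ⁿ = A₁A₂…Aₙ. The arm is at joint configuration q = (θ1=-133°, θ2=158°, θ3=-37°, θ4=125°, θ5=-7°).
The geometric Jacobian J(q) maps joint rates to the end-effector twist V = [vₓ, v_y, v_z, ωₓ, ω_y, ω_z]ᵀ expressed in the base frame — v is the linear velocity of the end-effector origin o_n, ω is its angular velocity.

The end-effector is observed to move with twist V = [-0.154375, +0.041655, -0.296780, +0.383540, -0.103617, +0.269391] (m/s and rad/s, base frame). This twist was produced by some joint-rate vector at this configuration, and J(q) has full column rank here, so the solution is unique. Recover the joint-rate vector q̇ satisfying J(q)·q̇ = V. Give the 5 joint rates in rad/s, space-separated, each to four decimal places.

0.0930 0.1870 -0.5340 0.7900 -0.3040

o_n = [0.7076, -0.4085, 0.1084]
J₁: ẑ×o_n = [0.4085, 0.7076, -0.0000], ω = ẑ
J2: z=[0.0000, 0.0000, 1.0000] o=[-0.1500, -0.1609, 0.0000] → [0.2476, 0.8576, -0.0000, 0.0000, 0.0000, 1.0000]
J3: z=[0.4226, -0.9063, 0.0000] o=[0.2306, 0.0166, 0.0000] → [-0.0982, -0.0458, 0.2527, 0.4226, -0.9063, 0.0000]
J4: z=[0.4226, -0.9063, 0.0000] o=[0.7796, -0.1025, -0.3370] → [-0.4037, -0.1882, -0.1946, 0.4226, -0.9063, 0.0000]
J5: z=[-0.9058, -0.4224, 0.0349] o=[0.8796, -0.2987, -0.1172] → [-0.0914, 0.1983, 0.0268, -0.9058, -0.4224, 0.0349]
q̇ = J⁺·V = [0.0930, 0.1870, -0.5340, 0.7900, -0.3040]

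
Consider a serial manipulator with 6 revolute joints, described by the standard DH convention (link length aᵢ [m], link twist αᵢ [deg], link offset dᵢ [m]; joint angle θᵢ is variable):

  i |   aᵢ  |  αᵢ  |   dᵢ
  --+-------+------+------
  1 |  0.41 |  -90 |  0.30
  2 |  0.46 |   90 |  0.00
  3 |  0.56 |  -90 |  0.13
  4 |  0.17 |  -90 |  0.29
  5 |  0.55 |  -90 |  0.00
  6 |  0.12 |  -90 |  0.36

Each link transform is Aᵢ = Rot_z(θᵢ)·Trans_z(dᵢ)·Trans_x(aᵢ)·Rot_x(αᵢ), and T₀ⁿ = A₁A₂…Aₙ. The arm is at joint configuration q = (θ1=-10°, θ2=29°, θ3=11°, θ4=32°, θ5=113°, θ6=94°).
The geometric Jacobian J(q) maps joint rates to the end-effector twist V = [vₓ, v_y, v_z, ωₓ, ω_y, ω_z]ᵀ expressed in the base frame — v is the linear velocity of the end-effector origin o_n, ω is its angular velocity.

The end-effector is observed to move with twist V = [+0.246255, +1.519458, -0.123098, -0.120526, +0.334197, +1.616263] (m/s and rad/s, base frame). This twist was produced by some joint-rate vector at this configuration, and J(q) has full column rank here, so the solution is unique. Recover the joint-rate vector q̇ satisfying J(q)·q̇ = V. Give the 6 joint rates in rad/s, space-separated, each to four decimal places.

o_n = [1.2743, -0.2329, 0.2999]
J₁: ẑ×o_n = [0.2329, 1.2743, -0.0000], ω = ẑ
J2: z=[0.1736, 0.9848, 0.0000] o=[0.4038, -0.0712, 0.3000] → [-0.0001, 0.0000, -0.8854, 0.1736, 0.9848, 0.0000]
J3: z=[0.4774, -0.0842, 0.8746] o=[0.8000, -0.1411, 0.0770] → [0.0615, 0.3084, -0.0039, 0.4774, -0.0842, 0.8746]
J4: z=[0.0061, 0.9957, 0.0925] o=[1.3541, -0.1303, -0.0758] → [0.3836, -0.0097, 0.0788, 0.0061, 0.9957, 0.0925]
J5: z=[-0.8705, 0.0508, -0.4895] o=[1.4395, 0.1717, -0.1964] → [-0.1728, 0.5129, 0.3606, -0.8705, 0.0508, -0.4895]
J6: z=[-0.4506, 0.3177, 0.8343] o=[1.3307, -0.3491, -0.0569] → [0.0164, 0.1138, -0.0345, -0.4506, 0.3177, 0.8343]
q̇ = J⁺·V = [0.9930, 0.1910, 0.3890, 0.0330, 0.1660, 0.4330]

0.9930 0.1910 0.3890 0.0330 0.1660 0.4330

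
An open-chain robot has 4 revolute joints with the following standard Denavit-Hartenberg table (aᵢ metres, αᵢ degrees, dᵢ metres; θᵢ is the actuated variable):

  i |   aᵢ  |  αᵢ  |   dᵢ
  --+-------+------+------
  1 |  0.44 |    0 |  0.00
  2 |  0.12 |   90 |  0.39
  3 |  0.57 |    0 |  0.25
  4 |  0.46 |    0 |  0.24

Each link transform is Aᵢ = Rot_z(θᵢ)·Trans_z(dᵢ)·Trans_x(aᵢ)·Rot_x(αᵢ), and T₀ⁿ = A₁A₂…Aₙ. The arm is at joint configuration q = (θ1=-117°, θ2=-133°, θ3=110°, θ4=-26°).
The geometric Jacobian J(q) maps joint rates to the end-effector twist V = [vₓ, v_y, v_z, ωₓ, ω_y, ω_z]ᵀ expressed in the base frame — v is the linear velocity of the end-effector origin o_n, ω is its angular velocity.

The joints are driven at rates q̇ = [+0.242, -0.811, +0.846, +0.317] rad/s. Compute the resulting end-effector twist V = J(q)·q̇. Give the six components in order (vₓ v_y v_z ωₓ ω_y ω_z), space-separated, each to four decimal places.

0.5128 -1.2413 -0.1090 1.0929 0.3978 -0.5690

o_n = [0.2699, -0.2497, 1.3831]
J₁: ẑ×o_n = [0.2497, 0.2699, -0.0000], ω = ẑ
J2: z=[0.0000, 0.0000, 1.0000] o=[-0.1998, -0.3920, 0.0000] → [-0.1423, 0.4696, 0.0000, 0.0000, 0.0000, 1.0000]
J3: z=[0.9397, 0.3420, 0.0000] o=[-0.2408, -0.2793, 0.3900] → [0.3397, -0.9332, -0.1469, 0.9397, 0.3420, 0.0000]
J4: z=[0.9397, 0.3420, 0.0000] o=[0.0608, -0.3770, 0.9256] → [0.1565, -0.4299, 0.0481, 0.9397, 0.3420, 0.0000]
V = J·q̇ = [0.5128, -1.2413, -0.1090, 1.0929, 0.3978, -0.5690]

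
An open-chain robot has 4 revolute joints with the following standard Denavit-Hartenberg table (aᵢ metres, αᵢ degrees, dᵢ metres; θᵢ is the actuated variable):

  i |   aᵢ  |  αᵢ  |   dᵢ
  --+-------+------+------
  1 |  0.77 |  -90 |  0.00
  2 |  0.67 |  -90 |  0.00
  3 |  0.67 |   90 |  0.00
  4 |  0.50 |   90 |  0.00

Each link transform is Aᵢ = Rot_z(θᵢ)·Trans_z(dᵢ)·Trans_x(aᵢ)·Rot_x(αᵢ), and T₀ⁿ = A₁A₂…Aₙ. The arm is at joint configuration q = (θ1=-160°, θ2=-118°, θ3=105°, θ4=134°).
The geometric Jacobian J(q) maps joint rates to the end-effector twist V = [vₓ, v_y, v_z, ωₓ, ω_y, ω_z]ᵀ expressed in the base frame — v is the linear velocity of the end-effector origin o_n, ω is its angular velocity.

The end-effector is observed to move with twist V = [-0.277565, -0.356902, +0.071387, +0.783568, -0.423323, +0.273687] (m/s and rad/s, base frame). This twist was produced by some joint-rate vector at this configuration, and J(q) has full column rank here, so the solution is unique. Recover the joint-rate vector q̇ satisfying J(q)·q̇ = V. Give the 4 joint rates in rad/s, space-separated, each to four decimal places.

0.1900 0.7600 -0.4830 0.3640

o_n = [-0.8698, 0.0151, 0.6867]
J₁: ẑ×o_n = [-0.0151, -0.8698, 0.0000], ω = ẑ
J2: z=[0.3420, -0.9397, 0.0000] o=[-0.7236, -0.2634, 0.0000] → [-0.6453, -0.2349, -0.0422, 0.3420, -0.9397, 0.0000]
J3: z=[-0.8297, -0.3020, 0.4695] o=[-0.4280, -0.1558, 0.5916] → [-0.1089, -0.1285, -0.2752, -0.8297, -0.3020, 0.4695]
J4: z=[0.3376, 0.3983, 0.8529] o=[-0.7258, 0.4245, 0.4385] → [0.4481, -0.2066, -0.0809, 0.3376, 0.3983, 0.8529]
q̇ = J⁺·V = [0.1900, 0.7600, -0.4830, 0.3640]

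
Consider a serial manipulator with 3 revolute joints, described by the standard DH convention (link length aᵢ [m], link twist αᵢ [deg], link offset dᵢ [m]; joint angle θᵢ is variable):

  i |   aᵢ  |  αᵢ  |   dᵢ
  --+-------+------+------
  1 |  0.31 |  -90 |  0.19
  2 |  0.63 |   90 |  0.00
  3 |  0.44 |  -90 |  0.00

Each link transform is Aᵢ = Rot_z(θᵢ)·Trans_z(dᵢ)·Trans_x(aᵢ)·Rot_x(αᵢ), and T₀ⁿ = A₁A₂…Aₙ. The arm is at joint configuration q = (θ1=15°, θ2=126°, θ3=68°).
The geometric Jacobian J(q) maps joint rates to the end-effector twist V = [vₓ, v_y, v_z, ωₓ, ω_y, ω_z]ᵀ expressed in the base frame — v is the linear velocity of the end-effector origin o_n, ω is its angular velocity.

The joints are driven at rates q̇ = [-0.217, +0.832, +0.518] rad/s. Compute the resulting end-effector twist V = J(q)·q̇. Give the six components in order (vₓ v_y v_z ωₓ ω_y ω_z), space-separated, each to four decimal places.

o_n = [-0.2574, 0.3534, -0.4530]
J₁: ẑ×o_n = [-0.3534, -0.2574, 0.0000], ω = ẑ
J2: z=[-0.2588, 0.9659, 0.0000] o=[0.2994, 0.0802, 0.1900] → [-0.6211, -0.1664, 0.4672, -0.2588, 0.9659, 0.0000]
J3: z=[0.7815, 0.2094, -0.5878] o=[-0.0582, -0.0156, -0.3197] → [0.1890, 0.2213, 0.3300, 0.7815, 0.2094, -0.5878]
V = J·q̇ = [-0.3422, 0.0320, 0.5597, 0.1895, 0.9121, -0.5215]

-0.3422 0.0320 0.5597 0.1895 0.9121 -0.5215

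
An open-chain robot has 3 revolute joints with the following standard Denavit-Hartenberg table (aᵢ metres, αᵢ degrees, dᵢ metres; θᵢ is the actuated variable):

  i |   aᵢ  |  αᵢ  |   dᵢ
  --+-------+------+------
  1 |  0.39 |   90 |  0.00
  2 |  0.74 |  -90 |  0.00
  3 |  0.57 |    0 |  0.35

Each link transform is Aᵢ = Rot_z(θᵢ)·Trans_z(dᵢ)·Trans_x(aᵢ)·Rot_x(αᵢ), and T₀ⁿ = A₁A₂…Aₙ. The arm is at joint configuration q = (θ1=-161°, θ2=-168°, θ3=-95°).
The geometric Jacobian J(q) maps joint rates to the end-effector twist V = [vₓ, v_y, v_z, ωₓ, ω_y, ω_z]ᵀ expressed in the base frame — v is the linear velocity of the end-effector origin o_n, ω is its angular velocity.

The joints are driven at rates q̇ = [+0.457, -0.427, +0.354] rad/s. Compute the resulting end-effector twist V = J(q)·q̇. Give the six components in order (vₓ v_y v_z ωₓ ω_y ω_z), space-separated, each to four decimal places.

o_n = [0.0160, 0.6061, -0.4859]
J₁: ẑ×o_n = [-0.6061, 0.0160, 0.0000], ω = ẑ
J2: z=[-0.3256, 0.9455, 0.0000] o=[-0.3688, -0.1270, 0.0000] → [-0.4594, -0.1582, -0.6025, -0.3256, 0.9455, 0.0000]
J3: z=[-0.1966, -0.0677, -0.9781] o=[0.3156, 0.1087, -0.1539] → [0.5090, 0.2278, -0.1181, -0.1966, -0.0677, -0.9781]
V = J·q̇ = [0.0994, 0.1555, 0.2155, 0.0694, -0.4277, 0.1107]

0.0994 0.1555 0.2155 0.0694 -0.4277 0.1107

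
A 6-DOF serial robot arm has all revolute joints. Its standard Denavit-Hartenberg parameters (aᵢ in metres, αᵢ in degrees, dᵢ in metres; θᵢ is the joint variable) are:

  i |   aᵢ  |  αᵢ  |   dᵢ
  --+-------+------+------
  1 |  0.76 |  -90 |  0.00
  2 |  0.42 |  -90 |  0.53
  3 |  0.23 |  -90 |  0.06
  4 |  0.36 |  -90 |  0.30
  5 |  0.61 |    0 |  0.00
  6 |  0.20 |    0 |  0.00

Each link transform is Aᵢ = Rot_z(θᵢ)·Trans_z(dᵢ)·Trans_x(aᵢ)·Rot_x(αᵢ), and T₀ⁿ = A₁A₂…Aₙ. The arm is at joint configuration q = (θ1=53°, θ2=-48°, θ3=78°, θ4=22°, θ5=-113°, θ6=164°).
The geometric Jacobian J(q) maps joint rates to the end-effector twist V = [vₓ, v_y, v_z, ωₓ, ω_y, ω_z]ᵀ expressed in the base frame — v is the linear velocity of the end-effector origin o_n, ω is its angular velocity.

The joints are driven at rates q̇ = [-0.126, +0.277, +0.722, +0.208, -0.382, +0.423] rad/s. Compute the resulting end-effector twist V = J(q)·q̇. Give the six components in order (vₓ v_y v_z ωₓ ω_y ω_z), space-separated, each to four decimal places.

o_n = [0.4251, 0.4541, -0.1082]
J₁: ẑ×o_n = [-0.4541, 0.4251, 0.0000], ω = ẑ
J2: z=[-0.7986, 0.6018, 0.0000] o=[0.4574, 0.6070, 0.0000] → [-0.0651, -0.0864, 0.1415, -0.7986, 0.6018, 0.0000]
J3: z=[0.4472, 0.5935, -0.6691] o=[0.2032, 1.1504, 0.3121] → [-0.7154, 0.0395, -0.4431, 0.4472, 0.5935, -0.6691]
J4: z=[-0.2278, -0.6478, -0.7269] o=[0.4290, 1.0761, 0.3075] → [-0.1828, -0.0919, 0.1392, -0.2278, -0.6478, -0.7269]
J5: z=[-0.7387, -0.3714, 0.5625] o=[0.5890, 0.6423, 0.2312] → [0.2320, -0.3430, 0.0782, -0.7387, -0.3714, 0.5625]
J6: z=[-0.7387, -0.3714, 0.5625] o=[0.3099, 0.4371, -0.2708] → [-0.0699, 0.1849, 0.0303, -0.7387, -0.3714, 0.5625]
V = J·q̇ = [-0.6336, 0.1411, -0.2688, 0.0240, 0.4452, -0.7372]

-0.6336 0.1411 -0.2688 0.0240 0.4452 -0.7372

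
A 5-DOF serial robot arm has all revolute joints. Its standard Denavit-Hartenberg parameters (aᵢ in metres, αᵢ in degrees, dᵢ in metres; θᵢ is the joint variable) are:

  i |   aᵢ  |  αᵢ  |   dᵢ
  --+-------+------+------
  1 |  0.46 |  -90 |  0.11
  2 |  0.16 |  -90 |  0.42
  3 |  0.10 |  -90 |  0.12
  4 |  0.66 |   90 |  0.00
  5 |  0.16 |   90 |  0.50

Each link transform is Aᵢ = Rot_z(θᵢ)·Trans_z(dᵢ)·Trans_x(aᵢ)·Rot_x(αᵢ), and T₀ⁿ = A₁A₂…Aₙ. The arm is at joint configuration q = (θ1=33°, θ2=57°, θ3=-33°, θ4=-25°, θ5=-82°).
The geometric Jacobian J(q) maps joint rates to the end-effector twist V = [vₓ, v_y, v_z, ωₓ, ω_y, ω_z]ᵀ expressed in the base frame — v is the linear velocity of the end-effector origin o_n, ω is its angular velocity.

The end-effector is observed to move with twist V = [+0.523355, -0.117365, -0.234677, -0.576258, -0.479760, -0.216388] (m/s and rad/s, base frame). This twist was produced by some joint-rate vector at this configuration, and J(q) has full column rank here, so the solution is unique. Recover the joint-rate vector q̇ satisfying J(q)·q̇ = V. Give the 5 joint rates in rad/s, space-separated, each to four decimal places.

-0.2560 -0.5810 0.3890 -0.6520 0.2360

o_n = [-0.4438, 0.7003, -0.7777]
J₁: ẑ×o_n = [-0.7003, -0.4438, 0.0000], ω = ẑ
J2: z=[-0.5446, 0.8387, 0.0000] o=[0.3858, 0.2505, 0.1100] → [-0.7444, -0.4834, 0.4508, -0.5446, 0.8387, 0.0000]
J3: z=[-0.7034, -0.4568, -0.5446] o=[0.2301, 0.6502, -0.0242] → [0.3714, -0.1629, -0.3430, -0.7034, -0.4568, -0.5446]
J4: z=[0.7055, -0.5418, -0.4568] o=[0.1544, 0.6660, -0.1599] → [0.3504, 0.7091, -0.2999, 0.7055, -0.5418, -0.4568]
J5: z=[-0.6740, -0.7122, -0.1964] o=[0.0099, 0.9606, -0.7325] → [-0.0190, 0.0587, -0.1476, -0.6740, -0.7122, -0.1964]
q̇ = J⁺·V = [-0.2560, -0.5810, 0.3890, -0.6520, 0.2360]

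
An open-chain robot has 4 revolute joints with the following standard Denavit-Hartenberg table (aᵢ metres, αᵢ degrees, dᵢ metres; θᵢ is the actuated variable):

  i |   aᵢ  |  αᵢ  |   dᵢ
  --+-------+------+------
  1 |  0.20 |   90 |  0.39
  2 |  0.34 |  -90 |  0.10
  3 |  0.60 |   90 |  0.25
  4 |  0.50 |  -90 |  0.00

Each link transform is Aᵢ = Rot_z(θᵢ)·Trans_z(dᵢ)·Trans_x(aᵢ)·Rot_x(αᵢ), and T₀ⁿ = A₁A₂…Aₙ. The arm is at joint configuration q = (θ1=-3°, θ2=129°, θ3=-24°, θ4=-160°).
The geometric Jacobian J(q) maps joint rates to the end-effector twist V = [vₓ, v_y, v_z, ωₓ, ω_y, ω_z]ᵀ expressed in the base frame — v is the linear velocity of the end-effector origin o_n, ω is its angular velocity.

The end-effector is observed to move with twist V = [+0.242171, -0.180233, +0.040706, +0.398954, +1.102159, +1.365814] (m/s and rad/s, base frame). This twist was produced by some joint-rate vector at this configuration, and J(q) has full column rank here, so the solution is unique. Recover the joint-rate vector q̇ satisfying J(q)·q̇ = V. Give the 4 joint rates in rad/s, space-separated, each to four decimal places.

0.8570 -0.7150 -0.5850 -0.4450

o_n = [-0.1580, -0.1449, 0.6969]
J₁: ẑ×o_n = [0.1449, -0.1580, 0.0000], ω = ẑ
J2: z=[-0.0523, -0.9986, 0.0000] o=[0.1997, -0.0105, 0.3900] → [-0.3065, 0.0161, -0.3502, -0.0523, -0.9986, 0.0000]
J3: z=[-0.7761, 0.0407, -0.6293] o=[-0.0192, -0.0991, 0.6542] → [-0.0270, 0.1205, 0.0411, -0.7761, 0.0407, -0.6293]
J4: z=[0.2078, -0.9257, -0.3161] o=[-0.5705, -0.3146, 0.9229] → [0.2628, -0.0834, 0.4171, 0.2078, -0.9257, -0.3161]
q̇ = J⁺·V = [0.8570, -0.7150, -0.5850, -0.4450]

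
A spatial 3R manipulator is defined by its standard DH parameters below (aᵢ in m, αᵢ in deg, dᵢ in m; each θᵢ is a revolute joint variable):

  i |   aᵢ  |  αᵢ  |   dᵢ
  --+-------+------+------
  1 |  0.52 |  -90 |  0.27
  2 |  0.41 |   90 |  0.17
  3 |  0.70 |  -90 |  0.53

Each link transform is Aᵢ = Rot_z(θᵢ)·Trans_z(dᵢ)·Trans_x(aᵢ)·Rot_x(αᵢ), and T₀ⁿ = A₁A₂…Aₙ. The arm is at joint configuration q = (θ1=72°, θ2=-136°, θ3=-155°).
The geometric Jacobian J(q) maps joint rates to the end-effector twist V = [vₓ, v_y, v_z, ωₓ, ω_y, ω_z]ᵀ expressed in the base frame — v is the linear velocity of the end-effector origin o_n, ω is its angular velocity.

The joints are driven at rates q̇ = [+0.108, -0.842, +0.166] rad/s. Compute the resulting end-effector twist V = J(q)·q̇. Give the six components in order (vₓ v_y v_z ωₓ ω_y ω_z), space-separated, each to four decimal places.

0.2010 0.3874 -0.1400 0.7652 -0.3699 -0.0114

o_n = [0.2165, 0.2590, -0.2671]
J₁: ẑ×o_n = [-0.2590, 0.2165, 0.0000], ω = ẑ
J2: z=[-0.9511, 0.3090, 0.0000] o=[0.1607, 0.4945, 0.2700] → [-0.1660, -0.5109, 0.2067, -0.9511, 0.3090, 0.0000]
J3: z=[-0.2147, -0.6607, -0.7193] o=[-0.0921, 0.2666, 0.5548] → [0.5376, -0.3984, 0.2055, -0.2147, -0.6607, -0.7193]
V = J·q̇ = [0.2010, 0.3874, -0.1400, 0.7652, -0.3699, -0.0114]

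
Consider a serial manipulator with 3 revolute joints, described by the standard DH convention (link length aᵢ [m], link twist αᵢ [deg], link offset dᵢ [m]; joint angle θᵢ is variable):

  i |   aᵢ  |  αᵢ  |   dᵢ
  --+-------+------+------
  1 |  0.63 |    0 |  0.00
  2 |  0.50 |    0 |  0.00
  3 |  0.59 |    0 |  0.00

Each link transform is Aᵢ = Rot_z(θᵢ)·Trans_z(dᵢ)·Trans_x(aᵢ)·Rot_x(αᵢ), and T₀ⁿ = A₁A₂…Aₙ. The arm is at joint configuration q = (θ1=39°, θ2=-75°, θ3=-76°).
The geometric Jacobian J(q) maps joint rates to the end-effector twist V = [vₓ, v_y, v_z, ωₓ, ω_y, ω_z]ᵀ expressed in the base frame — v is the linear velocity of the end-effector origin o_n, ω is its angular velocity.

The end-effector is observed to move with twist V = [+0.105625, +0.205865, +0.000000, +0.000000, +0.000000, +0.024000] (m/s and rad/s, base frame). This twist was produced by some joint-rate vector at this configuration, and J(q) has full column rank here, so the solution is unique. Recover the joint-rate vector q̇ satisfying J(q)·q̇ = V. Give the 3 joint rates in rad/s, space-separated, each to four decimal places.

0.0810 0.3430 -0.4000

o_n = [0.6731, -0.4445, 0.0000]
J₁: ẑ×o_n = [0.4445, 0.6731, -0.0000], ω = ẑ
J2: z=[0.0000, 0.0000, 1.0000] o=[0.4896, 0.3965, 0.0000] → [0.8409, 0.1835, -0.0000, 0.0000, 0.0000, 1.0000]
J3: z=[0.0000, 0.0000, 1.0000] o=[0.8941, 0.1026, 0.0000] → [0.5470, -0.2210, 0.0000, 0.0000, 0.0000, 1.0000]
q̇ = J⁺·V = [0.0810, 0.3430, -0.4000]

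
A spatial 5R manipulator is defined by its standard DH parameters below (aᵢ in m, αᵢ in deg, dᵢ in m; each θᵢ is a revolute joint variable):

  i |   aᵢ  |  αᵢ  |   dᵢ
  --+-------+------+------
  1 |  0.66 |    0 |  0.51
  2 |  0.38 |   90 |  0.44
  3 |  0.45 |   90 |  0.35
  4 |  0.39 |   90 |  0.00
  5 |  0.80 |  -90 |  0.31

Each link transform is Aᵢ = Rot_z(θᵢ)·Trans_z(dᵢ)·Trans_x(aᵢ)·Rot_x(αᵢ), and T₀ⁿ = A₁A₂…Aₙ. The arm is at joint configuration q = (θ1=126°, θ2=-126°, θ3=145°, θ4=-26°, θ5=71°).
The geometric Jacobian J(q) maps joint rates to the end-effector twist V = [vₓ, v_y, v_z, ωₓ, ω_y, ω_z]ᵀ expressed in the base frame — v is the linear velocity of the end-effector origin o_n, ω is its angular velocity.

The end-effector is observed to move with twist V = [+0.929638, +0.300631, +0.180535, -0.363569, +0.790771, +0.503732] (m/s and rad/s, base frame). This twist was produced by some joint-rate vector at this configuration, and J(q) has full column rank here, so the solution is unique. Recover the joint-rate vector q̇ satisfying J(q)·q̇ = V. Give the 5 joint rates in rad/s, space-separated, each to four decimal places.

0.1580 0.6930 -0.9930 -0.4930 -0.2250

o_n = [-0.3103, 0.7477, 2.0851]
J₁: ẑ×o_n = [-0.7477, -0.3103, 0.0000], ω = ẑ
J2: z=[0.0000, 0.0000, 1.0000] o=[-0.3879, 0.5340, 0.5100] → [-0.2138, 0.0777, 0.0000, 0.0000, 0.0000, 1.0000]
J3: z=[-0.0000, -1.0000, 0.0000] o=[-0.0079, 0.5340, 0.9500] → [-1.1351, -0.0000, -0.3023, -0.0000, -1.0000, 0.0000]
J4: z=[0.5736, -0.0000, 0.8192] o=[-0.3766, 0.1840, 1.2081] → [-0.4618, -0.4487, 0.3234, 0.5736, -0.0000, 0.8192]
J5: z=[0.3591, 0.8988, -0.2514] o=[-0.6637, 0.3549, 1.4092] → [0.7063, -0.3316, -0.1766, 0.3591, 0.8988, -0.2514]
q̇ = J⁺·V = [0.1580, 0.6930, -0.9930, -0.4930, -0.2250]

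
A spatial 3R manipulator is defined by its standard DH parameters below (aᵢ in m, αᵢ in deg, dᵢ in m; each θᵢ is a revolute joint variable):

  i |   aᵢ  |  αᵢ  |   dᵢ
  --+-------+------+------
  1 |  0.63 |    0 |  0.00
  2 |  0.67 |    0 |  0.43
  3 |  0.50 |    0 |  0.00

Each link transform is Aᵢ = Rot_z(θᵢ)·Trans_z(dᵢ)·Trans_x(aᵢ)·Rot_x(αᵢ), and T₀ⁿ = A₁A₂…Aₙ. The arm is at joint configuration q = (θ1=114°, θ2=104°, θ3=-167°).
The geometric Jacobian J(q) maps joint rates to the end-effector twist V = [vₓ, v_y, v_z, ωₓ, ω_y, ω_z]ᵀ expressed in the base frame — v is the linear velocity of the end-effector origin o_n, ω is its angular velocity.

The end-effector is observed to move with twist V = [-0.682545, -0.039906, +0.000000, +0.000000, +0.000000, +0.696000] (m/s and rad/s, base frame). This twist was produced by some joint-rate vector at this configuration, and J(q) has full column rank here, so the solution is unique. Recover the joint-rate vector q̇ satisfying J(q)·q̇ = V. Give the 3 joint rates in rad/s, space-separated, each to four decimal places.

0.7920 -0.6860 0.5900

o_n = [-0.4696, 0.5516, 0.4300]
J₁: ẑ×o_n = [-0.5516, -0.4696, 0.0000], ω = ẑ
J2: z=[0.0000, 0.0000, 1.0000] o=[-0.2562, 0.5755, 0.0000] → [0.0239, -0.2133, 0.0000, 0.0000, 0.0000, 1.0000]
J3: z=[0.0000, 0.0000, 1.0000] o=[-0.7842, 0.1630, 0.4300] → [-0.3886, 0.3147, 0.0000, 0.0000, 0.0000, 1.0000]
q̇ = J⁺·V = [0.7920, -0.6860, 0.5900]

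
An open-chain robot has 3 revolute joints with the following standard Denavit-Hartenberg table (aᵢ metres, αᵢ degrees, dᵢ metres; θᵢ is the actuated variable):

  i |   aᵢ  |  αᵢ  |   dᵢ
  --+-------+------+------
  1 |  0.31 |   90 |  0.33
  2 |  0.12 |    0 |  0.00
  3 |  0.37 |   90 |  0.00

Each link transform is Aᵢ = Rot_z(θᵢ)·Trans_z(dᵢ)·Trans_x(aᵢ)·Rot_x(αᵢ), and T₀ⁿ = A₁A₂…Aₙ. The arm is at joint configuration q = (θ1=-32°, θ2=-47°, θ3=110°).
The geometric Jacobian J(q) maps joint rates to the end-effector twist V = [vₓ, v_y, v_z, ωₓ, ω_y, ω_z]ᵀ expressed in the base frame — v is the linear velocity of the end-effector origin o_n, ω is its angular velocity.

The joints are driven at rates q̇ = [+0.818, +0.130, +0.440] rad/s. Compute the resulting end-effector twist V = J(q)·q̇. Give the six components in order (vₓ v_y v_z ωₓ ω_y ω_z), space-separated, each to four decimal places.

0.0930 0.4819 0.1064 -0.3021 -0.4834 0.8180

o_n = [0.4748, -0.2967, 0.5719]
J₁: ẑ×o_n = [0.2967, 0.4748, -0.0000], ω = ẑ
J2: z=[-0.5299, -0.8480, 0.0000] o=[0.2629, -0.1643, 0.3300] → [-0.2052, 0.1282, 0.2498, -0.5299, -0.8480, 0.0000]
J3: z=[-0.5299, -0.8480, 0.0000] o=[0.3323, -0.2076, 0.2422] → [-0.2796, 0.1747, 0.1680, -0.5299, -0.8480, 0.0000]
V = J·q̇ = [0.0930, 0.4819, 0.1064, -0.3021, -0.4834, 0.8180]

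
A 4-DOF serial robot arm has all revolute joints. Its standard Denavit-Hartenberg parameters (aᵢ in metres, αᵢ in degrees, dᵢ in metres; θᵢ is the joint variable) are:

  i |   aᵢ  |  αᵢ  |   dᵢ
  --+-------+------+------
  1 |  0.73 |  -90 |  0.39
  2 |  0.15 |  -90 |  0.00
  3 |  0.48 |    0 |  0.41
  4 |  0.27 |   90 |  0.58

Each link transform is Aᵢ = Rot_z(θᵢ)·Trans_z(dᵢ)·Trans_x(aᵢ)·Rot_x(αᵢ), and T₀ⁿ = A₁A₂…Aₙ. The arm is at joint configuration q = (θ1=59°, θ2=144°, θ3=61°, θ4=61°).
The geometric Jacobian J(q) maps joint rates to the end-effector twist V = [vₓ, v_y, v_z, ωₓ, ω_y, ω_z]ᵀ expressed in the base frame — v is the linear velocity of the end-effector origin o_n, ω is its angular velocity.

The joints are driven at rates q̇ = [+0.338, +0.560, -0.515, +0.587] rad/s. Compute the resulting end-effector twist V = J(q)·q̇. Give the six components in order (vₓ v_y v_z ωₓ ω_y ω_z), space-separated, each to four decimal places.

0.1218 0.4254 0.3170 -0.5018 0.2521 0.3962

o_n = [0.5325, -0.3734, 1.0501]
J₁: ẑ×o_n = [0.3734, 0.5325, -0.0000], ω = ẑ
J2: z=[-0.8572, 0.5150, 0.0000] o=[0.3760, 0.6257, 0.3900] → [0.3400, 0.5658, 0.7758, -0.8572, 0.5150, 0.0000]
J3: z=[-0.3027, -0.5038, 0.8090] o=[0.3135, 0.5217, 0.3018] → [0.3472, 0.4037, 0.3813, -0.3027, -0.5038, 0.8090]
J4: z=[-0.3027, -0.5038, 0.8090] o=[0.4522, -0.0625, 0.4967] → [-0.0272, 0.2325, 0.1346, -0.3027, -0.5038, 0.8090]
V = J·q̇ = [0.1218, 0.4254, 0.3170, -0.5018, 0.2521, 0.3962]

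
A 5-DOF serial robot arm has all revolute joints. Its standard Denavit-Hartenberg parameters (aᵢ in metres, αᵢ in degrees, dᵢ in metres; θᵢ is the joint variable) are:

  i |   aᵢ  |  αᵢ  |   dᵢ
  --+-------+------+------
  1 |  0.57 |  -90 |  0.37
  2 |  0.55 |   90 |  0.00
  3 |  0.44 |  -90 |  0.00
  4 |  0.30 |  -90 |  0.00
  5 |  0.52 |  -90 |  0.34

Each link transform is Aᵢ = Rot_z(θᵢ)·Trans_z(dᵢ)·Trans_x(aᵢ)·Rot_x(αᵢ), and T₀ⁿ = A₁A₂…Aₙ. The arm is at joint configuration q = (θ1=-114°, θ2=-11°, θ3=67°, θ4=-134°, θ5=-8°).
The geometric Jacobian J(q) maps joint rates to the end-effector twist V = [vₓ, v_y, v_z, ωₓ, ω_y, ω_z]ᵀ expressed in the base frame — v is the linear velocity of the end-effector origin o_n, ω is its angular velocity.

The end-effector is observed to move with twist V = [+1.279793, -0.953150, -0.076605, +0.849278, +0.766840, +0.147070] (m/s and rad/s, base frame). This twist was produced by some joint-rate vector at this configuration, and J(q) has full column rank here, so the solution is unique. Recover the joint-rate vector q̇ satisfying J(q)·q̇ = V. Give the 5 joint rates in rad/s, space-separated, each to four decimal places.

0.6670 0.7620 0.3790 0.9200 -0.9930

o_n = [-0.2540, -0.9082, 1.2784]
J₁: ẑ×o_n = [0.9082, -0.2540, 0.0000], ω = ẑ
J2: z=[0.9135, -0.4067, 0.0000] o=[-0.2318, -0.5207, 0.3700] → [-0.3695, -0.8298, -0.3630, 0.9135, -0.4067, 0.0000]
J3: z=[0.0776, 0.1743, 0.9816] o=[-0.4514, -1.0139, 0.4749] → [0.0363, 0.1314, -0.0262, 0.0776, 0.1743, 0.9816]
J4: z=[0.7245, 0.6665, -0.1756] o=[-0.1501, -1.3328, 0.5077] → [0.5882, -0.5400, 0.3769, 0.7245, 0.6665, -0.1756]
J5: z=[0.5466, -0.4003, 0.7355] o=[-0.2761, -1.1442, 0.7040] → [-0.4035, -0.2977, 0.1378, 0.5466, -0.4003, 0.7355]
q̇ = J⁺·V = [0.6670, 0.7620, 0.3790, 0.9200, -0.9930]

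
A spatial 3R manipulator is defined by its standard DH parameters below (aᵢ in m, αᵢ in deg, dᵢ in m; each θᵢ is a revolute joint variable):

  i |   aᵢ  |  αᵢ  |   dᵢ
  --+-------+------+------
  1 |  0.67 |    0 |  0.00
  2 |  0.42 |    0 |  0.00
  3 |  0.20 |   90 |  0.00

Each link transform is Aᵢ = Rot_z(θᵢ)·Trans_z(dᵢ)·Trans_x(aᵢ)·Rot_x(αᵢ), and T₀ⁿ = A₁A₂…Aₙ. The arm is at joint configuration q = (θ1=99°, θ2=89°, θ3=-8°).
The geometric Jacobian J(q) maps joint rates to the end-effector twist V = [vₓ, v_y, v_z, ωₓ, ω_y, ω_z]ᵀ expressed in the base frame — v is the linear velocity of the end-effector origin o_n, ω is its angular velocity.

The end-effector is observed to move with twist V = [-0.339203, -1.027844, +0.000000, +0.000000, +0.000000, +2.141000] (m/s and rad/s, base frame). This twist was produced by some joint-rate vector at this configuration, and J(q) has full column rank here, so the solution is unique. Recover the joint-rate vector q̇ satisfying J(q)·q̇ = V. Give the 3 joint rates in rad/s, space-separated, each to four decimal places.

0.6260 0.6580 0.8570

o_n = [-0.7207, 0.6033, 0.0000]
J₁: ẑ×o_n = [-0.6033, -0.7207, 0.0000], ω = ẑ
J2: z=[0.0000, 0.0000, 1.0000] o=[-0.1048, 0.6618, 0.0000] → [0.0585, -0.6159, 0.0000, 0.0000, 0.0000, 1.0000]
J3: z=[0.0000, 0.0000, 1.0000] o=[-0.5207, 0.6033, 0.0000] → [0.0000, -0.2000, 0.0000, 0.0000, 0.0000, 1.0000]
q̇ = J⁺·V = [0.6260, 0.6580, 0.8570]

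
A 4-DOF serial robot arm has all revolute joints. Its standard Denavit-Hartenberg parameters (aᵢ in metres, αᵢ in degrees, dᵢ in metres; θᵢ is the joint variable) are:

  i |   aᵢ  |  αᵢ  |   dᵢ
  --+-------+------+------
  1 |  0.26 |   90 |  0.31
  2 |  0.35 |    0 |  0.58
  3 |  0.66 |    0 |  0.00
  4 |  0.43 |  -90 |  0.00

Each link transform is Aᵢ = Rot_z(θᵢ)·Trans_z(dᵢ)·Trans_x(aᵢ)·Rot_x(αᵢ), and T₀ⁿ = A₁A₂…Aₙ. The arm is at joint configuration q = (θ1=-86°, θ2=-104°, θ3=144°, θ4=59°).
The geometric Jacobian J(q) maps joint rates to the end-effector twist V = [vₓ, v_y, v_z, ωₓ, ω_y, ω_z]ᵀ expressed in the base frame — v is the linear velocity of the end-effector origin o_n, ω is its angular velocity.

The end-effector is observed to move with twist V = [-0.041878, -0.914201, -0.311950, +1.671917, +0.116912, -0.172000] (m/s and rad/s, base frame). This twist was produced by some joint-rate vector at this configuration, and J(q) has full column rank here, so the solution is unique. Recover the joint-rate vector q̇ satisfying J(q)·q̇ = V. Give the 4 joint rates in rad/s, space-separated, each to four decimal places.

-0.1720 -0.2210 -0.6560 -0.7990

o_n = [-0.5358, -0.6526, 0.8193]
J₁: ẑ×o_n = [0.6526, -0.5358, 0.0000], ω = ẑ
J2: z=[-0.9976, -0.0698, 0.0000] o=[0.0181, -0.2594, 0.3100] → [-0.0355, 0.5081, 0.3536, -0.9976, -0.0698, 0.0000]
J3: z=[-0.9976, -0.0698, 0.0000] o=[-0.5664, -0.2154, -0.0296] → [-0.0592, 0.8469, 0.4383, -0.9976, -0.0698, 0.0000]
J4: z=[-0.9976, -0.0698, 0.0000] o=[-0.5311, -0.7197, 0.3946] → [-0.0296, 0.4237, -0.0673, -0.9976, -0.0698, 0.0000]
q̇ = J⁺·V = [-0.1720, -0.2210, -0.6560, -0.7990]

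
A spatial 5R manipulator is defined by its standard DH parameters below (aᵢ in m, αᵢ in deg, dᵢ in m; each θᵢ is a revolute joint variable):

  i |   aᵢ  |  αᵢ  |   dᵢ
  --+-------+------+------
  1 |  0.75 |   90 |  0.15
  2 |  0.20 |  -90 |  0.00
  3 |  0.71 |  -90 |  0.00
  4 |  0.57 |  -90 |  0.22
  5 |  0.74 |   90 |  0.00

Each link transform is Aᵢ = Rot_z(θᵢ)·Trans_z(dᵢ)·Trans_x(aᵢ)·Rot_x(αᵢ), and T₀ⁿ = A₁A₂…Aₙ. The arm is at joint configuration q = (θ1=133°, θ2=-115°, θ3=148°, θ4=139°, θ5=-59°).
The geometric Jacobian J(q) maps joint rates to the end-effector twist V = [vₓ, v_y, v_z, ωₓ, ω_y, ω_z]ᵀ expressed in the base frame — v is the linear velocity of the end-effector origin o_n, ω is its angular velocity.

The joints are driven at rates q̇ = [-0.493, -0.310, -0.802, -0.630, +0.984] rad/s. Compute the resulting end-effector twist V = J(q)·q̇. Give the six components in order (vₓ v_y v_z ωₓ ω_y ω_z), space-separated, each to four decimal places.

o_n = [0.3362, 0.7079, 0.6367]
J₁: ẑ×o_n = [-0.7079, 0.3362, 0.0000], ω = ẑ
J2: z=[0.7314, 0.6820, 0.0000] o=[-0.5115, 0.5485, 0.1500] → [0.3320, -0.3560, -0.4615, 0.7314, 0.6820, 0.0000]
J3: z=[-0.6181, 0.6628, -0.4226] o=[-0.4539, 0.4867, -0.0313] → [0.5363, 0.0790, -0.6604, -0.6181, 0.6628, -0.4226]
J4: z=[0.4675, 0.7422, 0.4803] o=[-0.9026, 0.4162, 0.5144] → [-0.0493, 0.5378, -0.7830, 0.4675, 0.7422, 0.4803]
J5: z=[-0.0519, 0.5654, -0.8232] o=[-0.2967, 0.3743, 0.4475] → [0.3816, -0.5112, -0.3751, -0.0519, 0.5654, -0.8232]
V = J·q̇ = [0.2226, -0.9605, 0.7969, -0.0766, -0.6542, -1.2667]

0.2226 -0.9605 0.7969 -0.0766 -0.6542 -1.2667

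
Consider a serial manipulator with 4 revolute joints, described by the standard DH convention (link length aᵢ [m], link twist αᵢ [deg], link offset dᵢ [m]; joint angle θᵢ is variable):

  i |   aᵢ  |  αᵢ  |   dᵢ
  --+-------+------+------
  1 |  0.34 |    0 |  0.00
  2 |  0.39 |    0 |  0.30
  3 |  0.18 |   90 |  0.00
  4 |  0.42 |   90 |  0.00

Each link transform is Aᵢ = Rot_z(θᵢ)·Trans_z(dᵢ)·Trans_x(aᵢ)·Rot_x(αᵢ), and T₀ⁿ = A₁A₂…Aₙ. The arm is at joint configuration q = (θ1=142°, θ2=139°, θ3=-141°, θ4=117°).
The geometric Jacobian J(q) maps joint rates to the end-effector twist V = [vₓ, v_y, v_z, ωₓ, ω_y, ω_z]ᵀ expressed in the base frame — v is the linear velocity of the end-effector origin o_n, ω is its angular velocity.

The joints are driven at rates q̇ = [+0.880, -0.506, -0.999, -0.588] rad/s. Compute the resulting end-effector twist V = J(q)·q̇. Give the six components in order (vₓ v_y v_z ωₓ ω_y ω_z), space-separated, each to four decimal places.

o_n = [-0.1853, -0.1804, 0.6742]
J₁: ẑ×o_n = [0.1804, -0.1853, 0.0000], ω = ẑ
J2: z=[0.0000, 0.0000, 1.0000] o=[-0.2679, 0.2093, 0.0000] → [0.3897, 0.0826, -0.0000, 0.0000, 0.0000, 1.0000]
J3: z=[0.0000, 0.0000, 1.0000] o=[-0.1935, -0.1735, 0.3000] → [0.0069, 0.0082, -0.0000, 0.0000, 0.0000, 1.0000]
J4: z=[0.6428, 0.7660, 0.0000] o=[-0.3314, -0.0578, 0.3000] → [0.2867, -0.2405, -0.1907, 0.6428, 0.7660, 0.0000]
V = J·q̇ = [-0.2139, -0.0716, 0.1121, -0.3780, -0.4504, -0.6250]

-0.2139 -0.0716 0.1121 -0.3780 -0.4504 -0.6250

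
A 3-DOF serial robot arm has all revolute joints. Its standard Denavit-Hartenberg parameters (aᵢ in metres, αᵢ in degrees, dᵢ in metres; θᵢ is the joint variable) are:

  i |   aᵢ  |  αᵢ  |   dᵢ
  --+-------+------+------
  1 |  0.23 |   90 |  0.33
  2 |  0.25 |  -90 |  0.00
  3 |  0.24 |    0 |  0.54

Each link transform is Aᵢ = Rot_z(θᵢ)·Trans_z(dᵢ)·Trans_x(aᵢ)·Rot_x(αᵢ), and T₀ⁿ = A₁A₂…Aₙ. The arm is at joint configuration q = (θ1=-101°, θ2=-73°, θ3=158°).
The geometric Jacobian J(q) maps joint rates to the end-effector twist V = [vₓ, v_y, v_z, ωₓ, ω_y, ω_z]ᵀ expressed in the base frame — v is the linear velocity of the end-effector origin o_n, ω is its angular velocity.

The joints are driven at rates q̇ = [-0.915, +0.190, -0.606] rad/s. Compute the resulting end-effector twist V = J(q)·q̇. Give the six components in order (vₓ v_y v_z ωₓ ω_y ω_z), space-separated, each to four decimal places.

o_n = [-0.0557, -0.7577, 0.4616]
J₁: ẑ×o_n = [0.7577, -0.0557, 0.0000], ω = ẑ
J2: z=[-0.9816, 0.1908, 0.0000] o=[-0.0439, -0.2258, 0.3300] → [0.0251, 0.1292, 0.5244, -0.9816, 0.1908, 0.0000]
J3: z=[-0.1825, -0.9387, 0.2924] o=[-0.0578, -0.2975, 0.0909] → [-0.2134, 0.0683, 0.0860, -0.1825, -0.9387, 0.2924]
V = J·q̇ = [-0.5592, 0.0341, 0.0475, -0.0759, 0.6051, -1.0922]

-0.5592 0.0341 0.0475 -0.0759 0.6051 -1.0922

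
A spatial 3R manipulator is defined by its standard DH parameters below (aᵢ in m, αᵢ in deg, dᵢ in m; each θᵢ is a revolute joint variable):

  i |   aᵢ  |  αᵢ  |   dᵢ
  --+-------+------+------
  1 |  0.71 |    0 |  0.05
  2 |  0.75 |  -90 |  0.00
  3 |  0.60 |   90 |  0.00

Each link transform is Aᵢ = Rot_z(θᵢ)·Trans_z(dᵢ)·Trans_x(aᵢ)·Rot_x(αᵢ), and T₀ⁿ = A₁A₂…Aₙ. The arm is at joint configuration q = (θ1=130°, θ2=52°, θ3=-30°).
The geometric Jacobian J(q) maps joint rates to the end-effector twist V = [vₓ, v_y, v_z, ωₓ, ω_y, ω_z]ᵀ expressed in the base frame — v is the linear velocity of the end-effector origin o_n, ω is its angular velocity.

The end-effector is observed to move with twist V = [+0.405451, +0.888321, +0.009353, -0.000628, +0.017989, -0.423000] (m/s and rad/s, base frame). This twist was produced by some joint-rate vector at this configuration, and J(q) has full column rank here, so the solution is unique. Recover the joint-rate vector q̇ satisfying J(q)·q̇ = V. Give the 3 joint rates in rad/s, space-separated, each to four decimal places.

o_n = [-1.7252, 0.4996, 0.3500]
J₁: ẑ×o_n = [-0.4996, -1.7252, 0.0000], ω = ẑ
J2: z=[0.0000, 0.0000, 1.0000] o=[-0.4564, 0.5439, 0.0500] → [0.0443, -1.2688, 0.0000, 0.0000, 0.0000, 1.0000]
J3: z=[0.0349, -0.9994, 0.0000] o=[-1.2059, 0.5177, 0.0500] → [-0.2998, -0.0105, -0.5196, 0.0349, -0.9994, 0.0000]
q̇ = J⁺·V = [-0.7700, 0.3470, -0.0180]

-0.7700 0.3470 -0.0180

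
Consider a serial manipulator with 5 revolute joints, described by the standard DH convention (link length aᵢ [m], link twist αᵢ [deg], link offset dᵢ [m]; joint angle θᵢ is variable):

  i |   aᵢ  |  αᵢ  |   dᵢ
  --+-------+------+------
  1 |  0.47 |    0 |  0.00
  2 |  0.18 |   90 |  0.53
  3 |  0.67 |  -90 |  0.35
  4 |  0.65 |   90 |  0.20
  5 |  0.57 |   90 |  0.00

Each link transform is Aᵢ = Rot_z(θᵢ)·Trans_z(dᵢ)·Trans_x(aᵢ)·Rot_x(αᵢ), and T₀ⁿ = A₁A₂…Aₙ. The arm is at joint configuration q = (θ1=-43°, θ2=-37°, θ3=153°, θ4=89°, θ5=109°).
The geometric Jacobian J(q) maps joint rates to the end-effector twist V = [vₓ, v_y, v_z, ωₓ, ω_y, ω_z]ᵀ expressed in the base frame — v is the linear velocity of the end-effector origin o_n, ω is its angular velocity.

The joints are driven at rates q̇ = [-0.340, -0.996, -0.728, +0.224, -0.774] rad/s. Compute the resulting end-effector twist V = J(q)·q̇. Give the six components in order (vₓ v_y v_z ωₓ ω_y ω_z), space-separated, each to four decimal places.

1.2889 0.2123 0.5122 0.8323 -0.4501 -1.8869

o_n = [0.3244, 0.4474, 0.1794]
J₁: ẑ×o_n = [-0.4474, 0.3244, 0.0000], ω = ẑ
J2: z=[0.0000, 0.0000, 1.0000] o=[0.3437, -0.3205, 0.0000] → [-0.7680, -0.0193, 0.0000, 0.0000, 0.0000, 1.0000]
J3: z=[-0.9848, -0.1736, 0.0000] o=[0.3750, -0.4978, 0.5300] → [0.0609, -0.3452, -0.9397, -0.9848, -0.1736, 0.0000]
J4: z=[-0.0788, 0.4471, -0.8910] o=[-0.0734, 0.0293, 0.8342] → [0.0798, -0.4061, -0.2108, -0.0788, 0.4471, -0.8910]
J5: z=[-0.1719, 0.8743, 0.4539] o=[0.5492, 0.2416, 0.6611] → [-0.5146, -0.1848, 0.1611, -0.1719, 0.8743, 0.4539]
V = J·q̇ = [1.2889, 0.2123, 0.5122, 0.8323, -0.4501, -1.8869]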